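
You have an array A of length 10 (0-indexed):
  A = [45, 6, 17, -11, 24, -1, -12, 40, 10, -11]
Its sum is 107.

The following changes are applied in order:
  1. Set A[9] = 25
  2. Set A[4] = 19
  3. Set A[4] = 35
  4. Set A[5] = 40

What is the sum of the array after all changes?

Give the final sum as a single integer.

Answer: 195

Derivation:
Initial sum: 107
Change 1: A[9] -11 -> 25, delta = 36, sum = 143
Change 2: A[4] 24 -> 19, delta = -5, sum = 138
Change 3: A[4] 19 -> 35, delta = 16, sum = 154
Change 4: A[5] -1 -> 40, delta = 41, sum = 195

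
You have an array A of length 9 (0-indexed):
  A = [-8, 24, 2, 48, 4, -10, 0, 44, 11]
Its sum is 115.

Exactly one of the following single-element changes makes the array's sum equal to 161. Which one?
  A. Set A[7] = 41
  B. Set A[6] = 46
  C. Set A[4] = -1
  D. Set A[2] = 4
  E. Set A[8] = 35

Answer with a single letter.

Answer: B

Derivation:
Option A: A[7] 44->41, delta=-3, new_sum=115+(-3)=112
Option B: A[6] 0->46, delta=46, new_sum=115+(46)=161 <-- matches target
Option C: A[4] 4->-1, delta=-5, new_sum=115+(-5)=110
Option D: A[2] 2->4, delta=2, new_sum=115+(2)=117
Option E: A[8] 11->35, delta=24, new_sum=115+(24)=139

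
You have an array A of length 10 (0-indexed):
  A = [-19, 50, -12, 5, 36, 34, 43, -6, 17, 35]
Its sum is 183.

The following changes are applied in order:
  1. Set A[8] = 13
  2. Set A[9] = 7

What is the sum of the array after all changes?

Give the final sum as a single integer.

Initial sum: 183
Change 1: A[8] 17 -> 13, delta = -4, sum = 179
Change 2: A[9] 35 -> 7, delta = -28, sum = 151

Answer: 151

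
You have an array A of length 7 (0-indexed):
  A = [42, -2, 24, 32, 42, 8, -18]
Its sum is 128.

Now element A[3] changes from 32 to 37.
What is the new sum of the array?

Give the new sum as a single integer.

Old value at index 3: 32
New value at index 3: 37
Delta = 37 - 32 = 5
New sum = old_sum + delta = 128 + (5) = 133

Answer: 133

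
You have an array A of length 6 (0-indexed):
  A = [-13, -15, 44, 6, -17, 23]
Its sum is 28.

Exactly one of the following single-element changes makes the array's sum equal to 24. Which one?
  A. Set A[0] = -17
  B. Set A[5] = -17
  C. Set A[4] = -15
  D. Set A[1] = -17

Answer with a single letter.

Answer: A

Derivation:
Option A: A[0] -13->-17, delta=-4, new_sum=28+(-4)=24 <-- matches target
Option B: A[5] 23->-17, delta=-40, new_sum=28+(-40)=-12
Option C: A[4] -17->-15, delta=2, new_sum=28+(2)=30
Option D: A[1] -15->-17, delta=-2, new_sum=28+(-2)=26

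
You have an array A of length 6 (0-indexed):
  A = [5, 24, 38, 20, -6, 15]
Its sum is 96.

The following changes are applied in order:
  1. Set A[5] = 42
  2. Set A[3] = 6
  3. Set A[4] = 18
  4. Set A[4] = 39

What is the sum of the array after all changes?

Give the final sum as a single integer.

Answer: 154

Derivation:
Initial sum: 96
Change 1: A[5] 15 -> 42, delta = 27, sum = 123
Change 2: A[3] 20 -> 6, delta = -14, sum = 109
Change 3: A[4] -6 -> 18, delta = 24, sum = 133
Change 4: A[4] 18 -> 39, delta = 21, sum = 154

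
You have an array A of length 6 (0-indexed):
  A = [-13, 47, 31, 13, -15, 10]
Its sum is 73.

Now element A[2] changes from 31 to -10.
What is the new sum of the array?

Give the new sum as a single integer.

Old value at index 2: 31
New value at index 2: -10
Delta = -10 - 31 = -41
New sum = old_sum + delta = 73 + (-41) = 32

Answer: 32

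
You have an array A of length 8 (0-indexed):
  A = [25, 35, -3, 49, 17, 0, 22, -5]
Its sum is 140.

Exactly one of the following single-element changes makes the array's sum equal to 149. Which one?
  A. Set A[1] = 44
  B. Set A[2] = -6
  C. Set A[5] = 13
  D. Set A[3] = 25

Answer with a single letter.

Option A: A[1] 35->44, delta=9, new_sum=140+(9)=149 <-- matches target
Option B: A[2] -3->-6, delta=-3, new_sum=140+(-3)=137
Option C: A[5] 0->13, delta=13, new_sum=140+(13)=153
Option D: A[3] 49->25, delta=-24, new_sum=140+(-24)=116

Answer: A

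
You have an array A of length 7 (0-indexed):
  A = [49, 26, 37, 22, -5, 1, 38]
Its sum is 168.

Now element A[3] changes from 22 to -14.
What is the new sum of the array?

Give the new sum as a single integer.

Old value at index 3: 22
New value at index 3: -14
Delta = -14 - 22 = -36
New sum = old_sum + delta = 168 + (-36) = 132

Answer: 132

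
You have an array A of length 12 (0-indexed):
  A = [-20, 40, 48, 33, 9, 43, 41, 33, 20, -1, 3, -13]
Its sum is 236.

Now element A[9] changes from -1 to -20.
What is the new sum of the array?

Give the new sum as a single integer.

Old value at index 9: -1
New value at index 9: -20
Delta = -20 - -1 = -19
New sum = old_sum + delta = 236 + (-19) = 217

Answer: 217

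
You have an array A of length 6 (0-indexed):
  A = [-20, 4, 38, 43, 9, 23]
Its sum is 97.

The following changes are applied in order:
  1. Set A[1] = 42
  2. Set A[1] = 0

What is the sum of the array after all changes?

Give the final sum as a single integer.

Initial sum: 97
Change 1: A[1] 4 -> 42, delta = 38, sum = 135
Change 2: A[1] 42 -> 0, delta = -42, sum = 93

Answer: 93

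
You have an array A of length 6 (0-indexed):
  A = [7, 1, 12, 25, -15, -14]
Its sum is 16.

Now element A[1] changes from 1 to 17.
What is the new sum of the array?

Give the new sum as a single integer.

Answer: 32

Derivation:
Old value at index 1: 1
New value at index 1: 17
Delta = 17 - 1 = 16
New sum = old_sum + delta = 16 + (16) = 32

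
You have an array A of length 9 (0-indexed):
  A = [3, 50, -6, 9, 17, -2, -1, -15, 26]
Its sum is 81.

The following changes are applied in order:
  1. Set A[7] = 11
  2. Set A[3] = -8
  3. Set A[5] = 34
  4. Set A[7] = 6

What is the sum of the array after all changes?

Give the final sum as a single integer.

Initial sum: 81
Change 1: A[7] -15 -> 11, delta = 26, sum = 107
Change 2: A[3] 9 -> -8, delta = -17, sum = 90
Change 3: A[5] -2 -> 34, delta = 36, sum = 126
Change 4: A[7] 11 -> 6, delta = -5, sum = 121

Answer: 121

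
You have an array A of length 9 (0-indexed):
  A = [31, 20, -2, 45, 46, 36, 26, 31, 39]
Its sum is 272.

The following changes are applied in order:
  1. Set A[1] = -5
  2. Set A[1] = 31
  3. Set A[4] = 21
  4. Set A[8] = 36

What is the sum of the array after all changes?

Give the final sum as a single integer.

Initial sum: 272
Change 1: A[1] 20 -> -5, delta = -25, sum = 247
Change 2: A[1] -5 -> 31, delta = 36, sum = 283
Change 3: A[4] 46 -> 21, delta = -25, sum = 258
Change 4: A[8] 39 -> 36, delta = -3, sum = 255

Answer: 255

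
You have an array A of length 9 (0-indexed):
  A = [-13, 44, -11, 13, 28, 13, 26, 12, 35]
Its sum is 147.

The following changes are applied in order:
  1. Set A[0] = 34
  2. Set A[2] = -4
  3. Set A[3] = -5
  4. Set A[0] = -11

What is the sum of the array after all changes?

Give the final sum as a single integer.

Initial sum: 147
Change 1: A[0] -13 -> 34, delta = 47, sum = 194
Change 2: A[2] -11 -> -4, delta = 7, sum = 201
Change 3: A[3] 13 -> -5, delta = -18, sum = 183
Change 4: A[0] 34 -> -11, delta = -45, sum = 138

Answer: 138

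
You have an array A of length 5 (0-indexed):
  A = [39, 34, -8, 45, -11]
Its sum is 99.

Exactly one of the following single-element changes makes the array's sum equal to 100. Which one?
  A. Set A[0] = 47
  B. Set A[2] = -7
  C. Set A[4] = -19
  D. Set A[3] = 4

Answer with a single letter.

Option A: A[0] 39->47, delta=8, new_sum=99+(8)=107
Option B: A[2] -8->-7, delta=1, new_sum=99+(1)=100 <-- matches target
Option C: A[4] -11->-19, delta=-8, new_sum=99+(-8)=91
Option D: A[3] 45->4, delta=-41, new_sum=99+(-41)=58

Answer: B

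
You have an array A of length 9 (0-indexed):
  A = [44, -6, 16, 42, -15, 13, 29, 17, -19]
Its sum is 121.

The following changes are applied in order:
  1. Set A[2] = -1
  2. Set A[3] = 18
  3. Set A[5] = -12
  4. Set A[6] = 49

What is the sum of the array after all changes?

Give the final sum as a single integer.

Initial sum: 121
Change 1: A[2] 16 -> -1, delta = -17, sum = 104
Change 2: A[3] 42 -> 18, delta = -24, sum = 80
Change 3: A[5] 13 -> -12, delta = -25, sum = 55
Change 4: A[6] 29 -> 49, delta = 20, sum = 75

Answer: 75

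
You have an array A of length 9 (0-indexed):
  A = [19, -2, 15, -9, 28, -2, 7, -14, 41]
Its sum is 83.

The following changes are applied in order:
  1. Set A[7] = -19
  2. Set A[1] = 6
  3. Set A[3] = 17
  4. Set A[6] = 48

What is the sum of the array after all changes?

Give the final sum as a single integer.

Initial sum: 83
Change 1: A[7] -14 -> -19, delta = -5, sum = 78
Change 2: A[1] -2 -> 6, delta = 8, sum = 86
Change 3: A[3] -9 -> 17, delta = 26, sum = 112
Change 4: A[6] 7 -> 48, delta = 41, sum = 153

Answer: 153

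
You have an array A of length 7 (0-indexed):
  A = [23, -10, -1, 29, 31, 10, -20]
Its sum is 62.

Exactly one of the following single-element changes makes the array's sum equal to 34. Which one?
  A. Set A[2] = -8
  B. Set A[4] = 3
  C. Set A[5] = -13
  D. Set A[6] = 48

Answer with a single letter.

Answer: B

Derivation:
Option A: A[2] -1->-8, delta=-7, new_sum=62+(-7)=55
Option B: A[4] 31->3, delta=-28, new_sum=62+(-28)=34 <-- matches target
Option C: A[5] 10->-13, delta=-23, new_sum=62+(-23)=39
Option D: A[6] -20->48, delta=68, new_sum=62+(68)=130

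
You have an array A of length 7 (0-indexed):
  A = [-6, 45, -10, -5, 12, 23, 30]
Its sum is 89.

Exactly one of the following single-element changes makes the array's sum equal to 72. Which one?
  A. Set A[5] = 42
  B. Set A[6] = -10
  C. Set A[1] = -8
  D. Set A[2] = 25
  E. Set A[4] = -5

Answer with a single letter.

Answer: E

Derivation:
Option A: A[5] 23->42, delta=19, new_sum=89+(19)=108
Option B: A[6] 30->-10, delta=-40, new_sum=89+(-40)=49
Option C: A[1] 45->-8, delta=-53, new_sum=89+(-53)=36
Option D: A[2] -10->25, delta=35, new_sum=89+(35)=124
Option E: A[4] 12->-5, delta=-17, new_sum=89+(-17)=72 <-- matches target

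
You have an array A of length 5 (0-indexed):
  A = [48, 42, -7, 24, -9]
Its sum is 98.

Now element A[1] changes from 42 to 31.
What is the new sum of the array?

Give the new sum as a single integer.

Old value at index 1: 42
New value at index 1: 31
Delta = 31 - 42 = -11
New sum = old_sum + delta = 98 + (-11) = 87

Answer: 87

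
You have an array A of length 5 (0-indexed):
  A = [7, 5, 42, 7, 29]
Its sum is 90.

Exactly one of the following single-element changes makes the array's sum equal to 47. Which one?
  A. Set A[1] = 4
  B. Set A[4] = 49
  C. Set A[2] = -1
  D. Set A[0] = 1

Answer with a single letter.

Option A: A[1] 5->4, delta=-1, new_sum=90+(-1)=89
Option B: A[4] 29->49, delta=20, new_sum=90+(20)=110
Option C: A[2] 42->-1, delta=-43, new_sum=90+(-43)=47 <-- matches target
Option D: A[0] 7->1, delta=-6, new_sum=90+(-6)=84

Answer: C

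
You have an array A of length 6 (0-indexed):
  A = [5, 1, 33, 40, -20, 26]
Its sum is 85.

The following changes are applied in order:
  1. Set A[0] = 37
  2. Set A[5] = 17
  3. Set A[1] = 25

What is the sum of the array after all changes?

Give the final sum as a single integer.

Answer: 132

Derivation:
Initial sum: 85
Change 1: A[0] 5 -> 37, delta = 32, sum = 117
Change 2: A[5] 26 -> 17, delta = -9, sum = 108
Change 3: A[1] 1 -> 25, delta = 24, sum = 132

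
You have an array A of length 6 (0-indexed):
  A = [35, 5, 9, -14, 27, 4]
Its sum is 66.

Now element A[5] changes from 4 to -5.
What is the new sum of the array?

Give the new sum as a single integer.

Answer: 57

Derivation:
Old value at index 5: 4
New value at index 5: -5
Delta = -5 - 4 = -9
New sum = old_sum + delta = 66 + (-9) = 57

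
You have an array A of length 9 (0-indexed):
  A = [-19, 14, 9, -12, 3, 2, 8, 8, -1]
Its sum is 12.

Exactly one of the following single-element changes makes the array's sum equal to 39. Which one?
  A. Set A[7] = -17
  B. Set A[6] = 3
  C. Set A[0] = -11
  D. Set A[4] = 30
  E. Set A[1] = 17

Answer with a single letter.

Answer: D

Derivation:
Option A: A[7] 8->-17, delta=-25, new_sum=12+(-25)=-13
Option B: A[6] 8->3, delta=-5, new_sum=12+(-5)=7
Option C: A[0] -19->-11, delta=8, new_sum=12+(8)=20
Option D: A[4] 3->30, delta=27, new_sum=12+(27)=39 <-- matches target
Option E: A[1] 14->17, delta=3, new_sum=12+(3)=15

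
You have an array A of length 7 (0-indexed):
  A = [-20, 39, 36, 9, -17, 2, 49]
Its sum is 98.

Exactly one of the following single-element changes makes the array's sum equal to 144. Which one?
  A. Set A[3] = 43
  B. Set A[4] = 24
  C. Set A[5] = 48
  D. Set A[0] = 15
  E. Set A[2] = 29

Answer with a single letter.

Answer: C

Derivation:
Option A: A[3] 9->43, delta=34, new_sum=98+(34)=132
Option B: A[4] -17->24, delta=41, new_sum=98+(41)=139
Option C: A[5] 2->48, delta=46, new_sum=98+(46)=144 <-- matches target
Option D: A[0] -20->15, delta=35, new_sum=98+(35)=133
Option E: A[2] 36->29, delta=-7, new_sum=98+(-7)=91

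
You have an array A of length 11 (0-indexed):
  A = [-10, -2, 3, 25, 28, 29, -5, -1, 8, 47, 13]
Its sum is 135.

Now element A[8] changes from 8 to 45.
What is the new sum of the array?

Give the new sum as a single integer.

Answer: 172

Derivation:
Old value at index 8: 8
New value at index 8: 45
Delta = 45 - 8 = 37
New sum = old_sum + delta = 135 + (37) = 172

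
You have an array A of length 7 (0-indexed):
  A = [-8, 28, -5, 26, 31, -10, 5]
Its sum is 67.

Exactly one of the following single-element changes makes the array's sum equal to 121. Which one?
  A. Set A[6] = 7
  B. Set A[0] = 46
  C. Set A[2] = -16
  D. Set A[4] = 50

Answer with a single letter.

Option A: A[6] 5->7, delta=2, new_sum=67+(2)=69
Option B: A[0] -8->46, delta=54, new_sum=67+(54)=121 <-- matches target
Option C: A[2] -5->-16, delta=-11, new_sum=67+(-11)=56
Option D: A[4] 31->50, delta=19, new_sum=67+(19)=86

Answer: B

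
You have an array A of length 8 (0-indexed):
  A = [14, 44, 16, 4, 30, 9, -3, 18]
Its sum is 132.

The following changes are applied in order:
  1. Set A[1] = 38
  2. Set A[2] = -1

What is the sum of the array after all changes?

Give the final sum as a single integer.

Answer: 109

Derivation:
Initial sum: 132
Change 1: A[1] 44 -> 38, delta = -6, sum = 126
Change 2: A[2] 16 -> -1, delta = -17, sum = 109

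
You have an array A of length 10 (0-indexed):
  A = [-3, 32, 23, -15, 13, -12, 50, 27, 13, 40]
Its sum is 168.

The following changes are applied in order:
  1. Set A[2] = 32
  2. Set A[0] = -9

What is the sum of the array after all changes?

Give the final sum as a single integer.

Answer: 171

Derivation:
Initial sum: 168
Change 1: A[2] 23 -> 32, delta = 9, sum = 177
Change 2: A[0] -3 -> -9, delta = -6, sum = 171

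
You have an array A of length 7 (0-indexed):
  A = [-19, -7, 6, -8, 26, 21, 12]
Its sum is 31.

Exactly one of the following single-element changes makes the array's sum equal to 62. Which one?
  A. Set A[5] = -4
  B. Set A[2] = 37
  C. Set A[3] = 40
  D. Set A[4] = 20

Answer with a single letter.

Answer: B

Derivation:
Option A: A[5] 21->-4, delta=-25, new_sum=31+(-25)=6
Option B: A[2] 6->37, delta=31, new_sum=31+(31)=62 <-- matches target
Option C: A[3] -8->40, delta=48, new_sum=31+(48)=79
Option D: A[4] 26->20, delta=-6, new_sum=31+(-6)=25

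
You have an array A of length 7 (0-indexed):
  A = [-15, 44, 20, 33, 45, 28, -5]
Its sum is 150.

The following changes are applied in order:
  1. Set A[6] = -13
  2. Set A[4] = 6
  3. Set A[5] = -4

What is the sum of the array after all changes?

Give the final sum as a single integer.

Answer: 71

Derivation:
Initial sum: 150
Change 1: A[6] -5 -> -13, delta = -8, sum = 142
Change 2: A[4] 45 -> 6, delta = -39, sum = 103
Change 3: A[5] 28 -> -4, delta = -32, sum = 71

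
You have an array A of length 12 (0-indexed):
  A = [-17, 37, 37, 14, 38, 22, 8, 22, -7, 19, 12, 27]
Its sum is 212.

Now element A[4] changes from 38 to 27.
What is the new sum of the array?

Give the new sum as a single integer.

Answer: 201

Derivation:
Old value at index 4: 38
New value at index 4: 27
Delta = 27 - 38 = -11
New sum = old_sum + delta = 212 + (-11) = 201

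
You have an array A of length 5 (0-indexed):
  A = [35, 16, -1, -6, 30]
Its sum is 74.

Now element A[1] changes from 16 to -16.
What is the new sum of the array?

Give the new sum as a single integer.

Old value at index 1: 16
New value at index 1: -16
Delta = -16 - 16 = -32
New sum = old_sum + delta = 74 + (-32) = 42

Answer: 42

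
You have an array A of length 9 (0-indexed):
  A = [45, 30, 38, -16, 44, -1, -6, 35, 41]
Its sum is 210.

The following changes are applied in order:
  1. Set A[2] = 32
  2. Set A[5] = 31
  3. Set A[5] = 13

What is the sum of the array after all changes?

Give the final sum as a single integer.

Answer: 218

Derivation:
Initial sum: 210
Change 1: A[2] 38 -> 32, delta = -6, sum = 204
Change 2: A[5] -1 -> 31, delta = 32, sum = 236
Change 3: A[5] 31 -> 13, delta = -18, sum = 218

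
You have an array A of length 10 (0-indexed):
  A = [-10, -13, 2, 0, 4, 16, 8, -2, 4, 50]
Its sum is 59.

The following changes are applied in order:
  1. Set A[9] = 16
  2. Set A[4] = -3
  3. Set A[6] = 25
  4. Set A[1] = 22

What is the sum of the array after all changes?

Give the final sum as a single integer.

Initial sum: 59
Change 1: A[9] 50 -> 16, delta = -34, sum = 25
Change 2: A[4] 4 -> -3, delta = -7, sum = 18
Change 3: A[6] 8 -> 25, delta = 17, sum = 35
Change 4: A[1] -13 -> 22, delta = 35, sum = 70

Answer: 70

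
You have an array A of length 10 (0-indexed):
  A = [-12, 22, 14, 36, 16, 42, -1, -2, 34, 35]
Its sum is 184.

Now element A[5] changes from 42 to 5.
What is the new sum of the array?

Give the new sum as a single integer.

Old value at index 5: 42
New value at index 5: 5
Delta = 5 - 42 = -37
New sum = old_sum + delta = 184 + (-37) = 147

Answer: 147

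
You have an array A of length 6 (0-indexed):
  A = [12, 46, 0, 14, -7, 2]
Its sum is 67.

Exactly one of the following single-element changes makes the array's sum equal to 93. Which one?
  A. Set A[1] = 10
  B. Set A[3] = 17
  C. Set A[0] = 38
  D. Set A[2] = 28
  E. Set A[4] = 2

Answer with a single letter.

Option A: A[1] 46->10, delta=-36, new_sum=67+(-36)=31
Option B: A[3] 14->17, delta=3, new_sum=67+(3)=70
Option C: A[0] 12->38, delta=26, new_sum=67+(26)=93 <-- matches target
Option D: A[2] 0->28, delta=28, new_sum=67+(28)=95
Option E: A[4] -7->2, delta=9, new_sum=67+(9)=76

Answer: C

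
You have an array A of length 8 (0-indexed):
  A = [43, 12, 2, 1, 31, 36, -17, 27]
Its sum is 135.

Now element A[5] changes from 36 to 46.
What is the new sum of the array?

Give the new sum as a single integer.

Old value at index 5: 36
New value at index 5: 46
Delta = 46 - 36 = 10
New sum = old_sum + delta = 135 + (10) = 145

Answer: 145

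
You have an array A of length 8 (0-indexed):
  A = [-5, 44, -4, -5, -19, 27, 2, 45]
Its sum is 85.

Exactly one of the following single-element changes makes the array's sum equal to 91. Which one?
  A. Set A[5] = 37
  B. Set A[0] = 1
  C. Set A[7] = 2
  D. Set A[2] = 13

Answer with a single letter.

Option A: A[5] 27->37, delta=10, new_sum=85+(10)=95
Option B: A[0] -5->1, delta=6, new_sum=85+(6)=91 <-- matches target
Option C: A[7] 45->2, delta=-43, new_sum=85+(-43)=42
Option D: A[2] -4->13, delta=17, new_sum=85+(17)=102

Answer: B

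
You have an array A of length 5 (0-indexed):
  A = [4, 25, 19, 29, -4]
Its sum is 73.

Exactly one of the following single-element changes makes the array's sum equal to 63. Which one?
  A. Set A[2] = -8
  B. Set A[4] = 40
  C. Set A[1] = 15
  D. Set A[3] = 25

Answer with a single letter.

Option A: A[2] 19->-8, delta=-27, new_sum=73+(-27)=46
Option B: A[4] -4->40, delta=44, new_sum=73+(44)=117
Option C: A[1] 25->15, delta=-10, new_sum=73+(-10)=63 <-- matches target
Option D: A[3] 29->25, delta=-4, new_sum=73+(-4)=69

Answer: C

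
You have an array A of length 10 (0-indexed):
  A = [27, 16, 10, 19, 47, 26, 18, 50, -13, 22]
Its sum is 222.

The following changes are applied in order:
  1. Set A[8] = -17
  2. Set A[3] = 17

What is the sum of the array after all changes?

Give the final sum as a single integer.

Initial sum: 222
Change 1: A[8] -13 -> -17, delta = -4, sum = 218
Change 2: A[3] 19 -> 17, delta = -2, sum = 216

Answer: 216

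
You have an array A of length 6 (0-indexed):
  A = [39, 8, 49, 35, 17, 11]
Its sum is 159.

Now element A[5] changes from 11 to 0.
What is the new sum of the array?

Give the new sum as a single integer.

Answer: 148

Derivation:
Old value at index 5: 11
New value at index 5: 0
Delta = 0 - 11 = -11
New sum = old_sum + delta = 159 + (-11) = 148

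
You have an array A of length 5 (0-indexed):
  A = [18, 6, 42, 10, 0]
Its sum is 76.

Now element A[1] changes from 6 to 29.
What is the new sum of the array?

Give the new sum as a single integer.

Old value at index 1: 6
New value at index 1: 29
Delta = 29 - 6 = 23
New sum = old_sum + delta = 76 + (23) = 99

Answer: 99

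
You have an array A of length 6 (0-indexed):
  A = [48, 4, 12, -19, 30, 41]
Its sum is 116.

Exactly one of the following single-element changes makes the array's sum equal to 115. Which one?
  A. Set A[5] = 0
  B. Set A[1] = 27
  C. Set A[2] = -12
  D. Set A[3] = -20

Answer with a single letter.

Option A: A[5] 41->0, delta=-41, new_sum=116+(-41)=75
Option B: A[1] 4->27, delta=23, new_sum=116+(23)=139
Option C: A[2] 12->-12, delta=-24, new_sum=116+(-24)=92
Option D: A[3] -19->-20, delta=-1, new_sum=116+(-1)=115 <-- matches target

Answer: D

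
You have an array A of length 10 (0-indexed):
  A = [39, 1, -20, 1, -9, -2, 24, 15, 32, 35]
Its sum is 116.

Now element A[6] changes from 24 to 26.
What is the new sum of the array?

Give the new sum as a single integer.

Answer: 118

Derivation:
Old value at index 6: 24
New value at index 6: 26
Delta = 26 - 24 = 2
New sum = old_sum + delta = 116 + (2) = 118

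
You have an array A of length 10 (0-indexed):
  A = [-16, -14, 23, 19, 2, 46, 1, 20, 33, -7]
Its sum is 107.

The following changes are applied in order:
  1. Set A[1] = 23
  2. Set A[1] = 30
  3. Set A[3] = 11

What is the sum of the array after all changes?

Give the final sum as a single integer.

Initial sum: 107
Change 1: A[1] -14 -> 23, delta = 37, sum = 144
Change 2: A[1] 23 -> 30, delta = 7, sum = 151
Change 3: A[3] 19 -> 11, delta = -8, sum = 143

Answer: 143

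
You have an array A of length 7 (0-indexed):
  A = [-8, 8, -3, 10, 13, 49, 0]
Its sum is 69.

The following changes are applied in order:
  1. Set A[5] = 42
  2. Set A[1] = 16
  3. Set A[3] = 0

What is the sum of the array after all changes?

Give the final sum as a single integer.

Answer: 60

Derivation:
Initial sum: 69
Change 1: A[5] 49 -> 42, delta = -7, sum = 62
Change 2: A[1] 8 -> 16, delta = 8, sum = 70
Change 3: A[3] 10 -> 0, delta = -10, sum = 60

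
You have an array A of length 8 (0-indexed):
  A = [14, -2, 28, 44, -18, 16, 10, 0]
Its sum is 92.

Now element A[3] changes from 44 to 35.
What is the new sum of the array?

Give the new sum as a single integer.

Old value at index 3: 44
New value at index 3: 35
Delta = 35 - 44 = -9
New sum = old_sum + delta = 92 + (-9) = 83

Answer: 83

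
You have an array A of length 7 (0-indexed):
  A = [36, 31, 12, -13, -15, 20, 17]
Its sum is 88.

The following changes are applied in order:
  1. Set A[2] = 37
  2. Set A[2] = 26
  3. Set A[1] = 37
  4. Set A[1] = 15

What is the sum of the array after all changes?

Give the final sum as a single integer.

Answer: 86

Derivation:
Initial sum: 88
Change 1: A[2] 12 -> 37, delta = 25, sum = 113
Change 2: A[2] 37 -> 26, delta = -11, sum = 102
Change 3: A[1] 31 -> 37, delta = 6, sum = 108
Change 4: A[1] 37 -> 15, delta = -22, sum = 86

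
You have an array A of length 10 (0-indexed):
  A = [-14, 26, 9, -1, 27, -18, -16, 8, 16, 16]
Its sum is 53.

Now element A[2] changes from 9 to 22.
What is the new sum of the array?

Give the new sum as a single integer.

Answer: 66

Derivation:
Old value at index 2: 9
New value at index 2: 22
Delta = 22 - 9 = 13
New sum = old_sum + delta = 53 + (13) = 66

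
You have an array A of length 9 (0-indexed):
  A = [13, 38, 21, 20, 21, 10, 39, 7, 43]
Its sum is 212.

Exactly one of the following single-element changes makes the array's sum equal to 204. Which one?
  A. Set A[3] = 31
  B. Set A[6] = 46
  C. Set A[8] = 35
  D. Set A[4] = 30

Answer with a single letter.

Option A: A[3] 20->31, delta=11, new_sum=212+(11)=223
Option B: A[6] 39->46, delta=7, new_sum=212+(7)=219
Option C: A[8] 43->35, delta=-8, new_sum=212+(-8)=204 <-- matches target
Option D: A[4] 21->30, delta=9, new_sum=212+(9)=221

Answer: C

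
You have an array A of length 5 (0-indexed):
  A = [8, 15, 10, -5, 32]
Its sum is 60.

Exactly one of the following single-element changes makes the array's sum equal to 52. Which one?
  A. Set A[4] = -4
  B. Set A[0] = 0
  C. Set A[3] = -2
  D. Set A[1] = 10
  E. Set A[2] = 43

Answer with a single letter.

Answer: B

Derivation:
Option A: A[4] 32->-4, delta=-36, new_sum=60+(-36)=24
Option B: A[0] 8->0, delta=-8, new_sum=60+(-8)=52 <-- matches target
Option C: A[3] -5->-2, delta=3, new_sum=60+(3)=63
Option D: A[1] 15->10, delta=-5, new_sum=60+(-5)=55
Option E: A[2] 10->43, delta=33, new_sum=60+(33)=93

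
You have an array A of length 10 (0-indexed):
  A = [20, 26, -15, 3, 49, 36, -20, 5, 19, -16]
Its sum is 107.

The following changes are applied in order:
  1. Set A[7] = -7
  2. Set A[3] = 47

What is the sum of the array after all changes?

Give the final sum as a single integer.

Answer: 139

Derivation:
Initial sum: 107
Change 1: A[7] 5 -> -7, delta = -12, sum = 95
Change 2: A[3] 3 -> 47, delta = 44, sum = 139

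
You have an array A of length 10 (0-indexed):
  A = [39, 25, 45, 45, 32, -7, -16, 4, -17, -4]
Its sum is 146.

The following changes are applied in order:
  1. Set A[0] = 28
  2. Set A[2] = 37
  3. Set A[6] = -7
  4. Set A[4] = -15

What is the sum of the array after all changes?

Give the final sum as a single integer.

Answer: 89

Derivation:
Initial sum: 146
Change 1: A[0] 39 -> 28, delta = -11, sum = 135
Change 2: A[2] 45 -> 37, delta = -8, sum = 127
Change 3: A[6] -16 -> -7, delta = 9, sum = 136
Change 4: A[4] 32 -> -15, delta = -47, sum = 89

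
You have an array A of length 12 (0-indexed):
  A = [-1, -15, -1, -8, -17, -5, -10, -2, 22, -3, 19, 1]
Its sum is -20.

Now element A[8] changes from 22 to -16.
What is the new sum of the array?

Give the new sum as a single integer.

Old value at index 8: 22
New value at index 8: -16
Delta = -16 - 22 = -38
New sum = old_sum + delta = -20 + (-38) = -58

Answer: -58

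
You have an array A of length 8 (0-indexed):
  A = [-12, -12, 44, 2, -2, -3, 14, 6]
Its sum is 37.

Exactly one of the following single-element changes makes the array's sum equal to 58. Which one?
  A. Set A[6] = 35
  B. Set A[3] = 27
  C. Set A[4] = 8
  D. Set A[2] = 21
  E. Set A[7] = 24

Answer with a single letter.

Option A: A[6] 14->35, delta=21, new_sum=37+(21)=58 <-- matches target
Option B: A[3] 2->27, delta=25, new_sum=37+(25)=62
Option C: A[4] -2->8, delta=10, new_sum=37+(10)=47
Option D: A[2] 44->21, delta=-23, new_sum=37+(-23)=14
Option E: A[7] 6->24, delta=18, new_sum=37+(18)=55

Answer: A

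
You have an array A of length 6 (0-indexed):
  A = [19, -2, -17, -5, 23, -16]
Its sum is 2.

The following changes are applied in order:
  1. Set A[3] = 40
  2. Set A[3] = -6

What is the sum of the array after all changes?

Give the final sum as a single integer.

Initial sum: 2
Change 1: A[3] -5 -> 40, delta = 45, sum = 47
Change 2: A[3] 40 -> -6, delta = -46, sum = 1

Answer: 1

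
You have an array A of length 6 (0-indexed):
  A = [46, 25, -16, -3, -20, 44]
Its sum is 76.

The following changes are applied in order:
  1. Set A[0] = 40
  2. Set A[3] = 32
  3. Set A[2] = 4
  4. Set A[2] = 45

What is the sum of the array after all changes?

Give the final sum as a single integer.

Initial sum: 76
Change 1: A[0] 46 -> 40, delta = -6, sum = 70
Change 2: A[3] -3 -> 32, delta = 35, sum = 105
Change 3: A[2] -16 -> 4, delta = 20, sum = 125
Change 4: A[2] 4 -> 45, delta = 41, sum = 166

Answer: 166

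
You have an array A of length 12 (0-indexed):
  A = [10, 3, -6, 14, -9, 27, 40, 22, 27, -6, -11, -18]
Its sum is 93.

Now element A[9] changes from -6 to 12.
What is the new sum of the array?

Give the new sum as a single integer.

Answer: 111

Derivation:
Old value at index 9: -6
New value at index 9: 12
Delta = 12 - -6 = 18
New sum = old_sum + delta = 93 + (18) = 111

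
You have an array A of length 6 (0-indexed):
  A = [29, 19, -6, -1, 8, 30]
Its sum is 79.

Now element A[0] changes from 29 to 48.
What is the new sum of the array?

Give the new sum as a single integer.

Answer: 98

Derivation:
Old value at index 0: 29
New value at index 0: 48
Delta = 48 - 29 = 19
New sum = old_sum + delta = 79 + (19) = 98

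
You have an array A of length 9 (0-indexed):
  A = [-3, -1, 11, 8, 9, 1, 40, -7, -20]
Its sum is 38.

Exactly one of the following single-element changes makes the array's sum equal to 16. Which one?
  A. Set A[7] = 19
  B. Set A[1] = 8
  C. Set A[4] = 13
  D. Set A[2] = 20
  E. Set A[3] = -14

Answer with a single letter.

Option A: A[7] -7->19, delta=26, new_sum=38+(26)=64
Option B: A[1] -1->8, delta=9, new_sum=38+(9)=47
Option C: A[4] 9->13, delta=4, new_sum=38+(4)=42
Option D: A[2] 11->20, delta=9, new_sum=38+(9)=47
Option E: A[3] 8->-14, delta=-22, new_sum=38+(-22)=16 <-- matches target

Answer: E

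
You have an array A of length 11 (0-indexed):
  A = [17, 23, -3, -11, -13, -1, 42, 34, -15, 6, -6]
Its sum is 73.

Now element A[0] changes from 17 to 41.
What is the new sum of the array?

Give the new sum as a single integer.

Answer: 97

Derivation:
Old value at index 0: 17
New value at index 0: 41
Delta = 41 - 17 = 24
New sum = old_sum + delta = 73 + (24) = 97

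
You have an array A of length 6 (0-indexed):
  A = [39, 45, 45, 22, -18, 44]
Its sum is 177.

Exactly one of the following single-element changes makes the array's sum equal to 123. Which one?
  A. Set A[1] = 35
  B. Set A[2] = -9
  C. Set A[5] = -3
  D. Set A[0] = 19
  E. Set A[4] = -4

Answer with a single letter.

Option A: A[1] 45->35, delta=-10, new_sum=177+(-10)=167
Option B: A[2] 45->-9, delta=-54, new_sum=177+(-54)=123 <-- matches target
Option C: A[5] 44->-3, delta=-47, new_sum=177+(-47)=130
Option D: A[0] 39->19, delta=-20, new_sum=177+(-20)=157
Option E: A[4] -18->-4, delta=14, new_sum=177+(14)=191

Answer: B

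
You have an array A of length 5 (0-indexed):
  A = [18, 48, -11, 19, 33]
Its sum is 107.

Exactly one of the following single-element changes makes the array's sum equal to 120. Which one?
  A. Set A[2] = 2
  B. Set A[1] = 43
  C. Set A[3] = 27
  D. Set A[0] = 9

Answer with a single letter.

Answer: A

Derivation:
Option A: A[2] -11->2, delta=13, new_sum=107+(13)=120 <-- matches target
Option B: A[1] 48->43, delta=-5, new_sum=107+(-5)=102
Option C: A[3] 19->27, delta=8, new_sum=107+(8)=115
Option D: A[0] 18->9, delta=-9, new_sum=107+(-9)=98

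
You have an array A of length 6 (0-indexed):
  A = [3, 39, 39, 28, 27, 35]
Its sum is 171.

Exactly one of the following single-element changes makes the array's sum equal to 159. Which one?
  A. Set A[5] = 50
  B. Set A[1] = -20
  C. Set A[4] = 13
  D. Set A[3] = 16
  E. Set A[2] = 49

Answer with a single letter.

Option A: A[5] 35->50, delta=15, new_sum=171+(15)=186
Option B: A[1] 39->-20, delta=-59, new_sum=171+(-59)=112
Option C: A[4] 27->13, delta=-14, new_sum=171+(-14)=157
Option D: A[3] 28->16, delta=-12, new_sum=171+(-12)=159 <-- matches target
Option E: A[2] 39->49, delta=10, new_sum=171+(10)=181

Answer: D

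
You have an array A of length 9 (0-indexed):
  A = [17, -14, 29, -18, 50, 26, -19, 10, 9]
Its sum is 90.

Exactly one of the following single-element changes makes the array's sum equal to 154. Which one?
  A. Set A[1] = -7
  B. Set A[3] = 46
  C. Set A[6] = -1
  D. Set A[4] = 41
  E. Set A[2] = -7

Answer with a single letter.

Answer: B

Derivation:
Option A: A[1] -14->-7, delta=7, new_sum=90+(7)=97
Option B: A[3] -18->46, delta=64, new_sum=90+(64)=154 <-- matches target
Option C: A[6] -19->-1, delta=18, new_sum=90+(18)=108
Option D: A[4] 50->41, delta=-9, new_sum=90+(-9)=81
Option E: A[2] 29->-7, delta=-36, new_sum=90+(-36)=54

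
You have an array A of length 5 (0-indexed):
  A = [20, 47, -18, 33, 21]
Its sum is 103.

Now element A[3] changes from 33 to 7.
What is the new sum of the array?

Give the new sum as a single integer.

Answer: 77

Derivation:
Old value at index 3: 33
New value at index 3: 7
Delta = 7 - 33 = -26
New sum = old_sum + delta = 103 + (-26) = 77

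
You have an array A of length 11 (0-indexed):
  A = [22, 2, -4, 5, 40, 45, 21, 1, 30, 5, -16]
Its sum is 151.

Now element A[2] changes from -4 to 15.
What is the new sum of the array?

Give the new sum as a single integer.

Old value at index 2: -4
New value at index 2: 15
Delta = 15 - -4 = 19
New sum = old_sum + delta = 151 + (19) = 170

Answer: 170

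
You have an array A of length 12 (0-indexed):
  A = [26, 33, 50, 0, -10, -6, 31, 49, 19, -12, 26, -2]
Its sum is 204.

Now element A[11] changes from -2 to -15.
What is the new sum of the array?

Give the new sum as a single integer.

Old value at index 11: -2
New value at index 11: -15
Delta = -15 - -2 = -13
New sum = old_sum + delta = 204 + (-13) = 191

Answer: 191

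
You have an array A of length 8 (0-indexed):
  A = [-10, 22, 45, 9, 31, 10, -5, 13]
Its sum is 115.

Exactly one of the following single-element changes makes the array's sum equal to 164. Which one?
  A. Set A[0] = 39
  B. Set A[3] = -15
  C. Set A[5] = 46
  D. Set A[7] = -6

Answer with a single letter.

Answer: A

Derivation:
Option A: A[0] -10->39, delta=49, new_sum=115+(49)=164 <-- matches target
Option B: A[3] 9->-15, delta=-24, new_sum=115+(-24)=91
Option C: A[5] 10->46, delta=36, new_sum=115+(36)=151
Option D: A[7] 13->-6, delta=-19, new_sum=115+(-19)=96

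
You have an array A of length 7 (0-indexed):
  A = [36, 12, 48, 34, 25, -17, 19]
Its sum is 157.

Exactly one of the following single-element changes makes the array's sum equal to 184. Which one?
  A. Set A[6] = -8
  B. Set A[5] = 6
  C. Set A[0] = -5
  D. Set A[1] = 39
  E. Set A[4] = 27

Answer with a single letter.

Option A: A[6] 19->-8, delta=-27, new_sum=157+(-27)=130
Option B: A[5] -17->6, delta=23, new_sum=157+(23)=180
Option C: A[0] 36->-5, delta=-41, new_sum=157+(-41)=116
Option D: A[1] 12->39, delta=27, new_sum=157+(27)=184 <-- matches target
Option E: A[4] 25->27, delta=2, new_sum=157+(2)=159

Answer: D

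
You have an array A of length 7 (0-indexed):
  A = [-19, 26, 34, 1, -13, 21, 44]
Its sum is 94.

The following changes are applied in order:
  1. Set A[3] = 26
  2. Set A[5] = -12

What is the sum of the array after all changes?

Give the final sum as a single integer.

Initial sum: 94
Change 1: A[3] 1 -> 26, delta = 25, sum = 119
Change 2: A[5] 21 -> -12, delta = -33, sum = 86

Answer: 86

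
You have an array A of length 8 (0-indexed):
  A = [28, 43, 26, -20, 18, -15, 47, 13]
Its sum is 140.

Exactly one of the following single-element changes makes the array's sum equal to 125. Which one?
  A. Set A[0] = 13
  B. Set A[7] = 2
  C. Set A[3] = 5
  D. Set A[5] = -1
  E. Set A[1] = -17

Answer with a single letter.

Answer: A

Derivation:
Option A: A[0] 28->13, delta=-15, new_sum=140+(-15)=125 <-- matches target
Option B: A[7] 13->2, delta=-11, new_sum=140+(-11)=129
Option C: A[3] -20->5, delta=25, new_sum=140+(25)=165
Option D: A[5] -15->-1, delta=14, new_sum=140+(14)=154
Option E: A[1] 43->-17, delta=-60, new_sum=140+(-60)=80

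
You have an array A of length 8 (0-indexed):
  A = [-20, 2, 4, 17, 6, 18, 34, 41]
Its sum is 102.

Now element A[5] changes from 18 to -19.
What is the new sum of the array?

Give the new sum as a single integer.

Old value at index 5: 18
New value at index 5: -19
Delta = -19 - 18 = -37
New sum = old_sum + delta = 102 + (-37) = 65

Answer: 65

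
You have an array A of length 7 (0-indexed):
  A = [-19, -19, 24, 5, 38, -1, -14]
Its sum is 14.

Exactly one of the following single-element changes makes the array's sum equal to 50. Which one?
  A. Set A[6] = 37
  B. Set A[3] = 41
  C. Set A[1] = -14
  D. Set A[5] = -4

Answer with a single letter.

Option A: A[6] -14->37, delta=51, new_sum=14+(51)=65
Option B: A[3] 5->41, delta=36, new_sum=14+(36)=50 <-- matches target
Option C: A[1] -19->-14, delta=5, new_sum=14+(5)=19
Option D: A[5] -1->-4, delta=-3, new_sum=14+(-3)=11

Answer: B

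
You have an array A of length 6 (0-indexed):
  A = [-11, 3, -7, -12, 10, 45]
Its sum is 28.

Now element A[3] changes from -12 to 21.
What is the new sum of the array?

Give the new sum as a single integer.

Answer: 61

Derivation:
Old value at index 3: -12
New value at index 3: 21
Delta = 21 - -12 = 33
New sum = old_sum + delta = 28 + (33) = 61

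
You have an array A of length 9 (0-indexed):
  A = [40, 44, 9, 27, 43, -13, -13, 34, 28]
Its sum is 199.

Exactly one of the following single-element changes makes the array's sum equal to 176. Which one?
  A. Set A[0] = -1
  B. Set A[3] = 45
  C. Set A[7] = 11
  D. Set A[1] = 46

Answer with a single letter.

Answer: C

Derivation:
Option A: A[0] 40->-1, delta=-41, new_sum=199+(-41)=158
Option B: A[3] 27->45, delta=18, new_sum=199+(18)=217
Option C: A[7] 34->11, delta=-23, new_sum=199+(-23)=176 <-- matches target
Option D: A[1] 44->46, delta=2, new_sum=199+(2)=201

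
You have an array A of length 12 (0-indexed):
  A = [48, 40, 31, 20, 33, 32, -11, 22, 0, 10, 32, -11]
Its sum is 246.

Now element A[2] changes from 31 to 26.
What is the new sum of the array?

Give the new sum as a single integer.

Answer: 241

Derivation:
Old value at index 2: 31
New value at index 2: 26
Delta = 26 - 31 = -5
New sum = old_sum + delta = 246 + (-5) = 241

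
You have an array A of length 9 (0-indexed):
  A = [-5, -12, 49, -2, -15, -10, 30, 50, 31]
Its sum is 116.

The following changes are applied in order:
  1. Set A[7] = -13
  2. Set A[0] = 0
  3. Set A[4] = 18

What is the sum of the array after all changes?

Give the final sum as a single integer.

Answer: 91

Derivation:
Initial sum: 116
Change 1: A[7] 50 -> -13, delta = -63, sum = 53
Change 2: A[0] -5 -> 0, delta = 5, sum = 58
Change 3: A[4] -15 -> 18, delta = 33, sum = 91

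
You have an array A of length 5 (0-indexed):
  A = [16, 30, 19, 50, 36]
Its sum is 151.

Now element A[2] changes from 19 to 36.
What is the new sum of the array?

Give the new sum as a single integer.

Old value at index 2: 19
New value at index 2: 36
Delta = 36 - 19 = 17
New sum = old_sum + delta = 151 + (17) = 168

Answer: 168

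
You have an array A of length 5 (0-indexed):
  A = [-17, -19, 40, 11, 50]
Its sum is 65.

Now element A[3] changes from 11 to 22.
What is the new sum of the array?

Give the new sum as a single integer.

Old value at index 3: 11
New value at index 3: 22
Delta = 22 - 11 = 11
New sum = old_sum + delta = 65 + (11) = 76

Answer: 76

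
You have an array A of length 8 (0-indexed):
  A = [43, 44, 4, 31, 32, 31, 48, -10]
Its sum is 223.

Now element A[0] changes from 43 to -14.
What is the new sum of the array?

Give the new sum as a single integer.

Old value at index 0: 43
New value at index 0: -14
Delta = -14 - 43 = -57
New sum = old_sum + delta = 223 + (-57) = 166

Answer: 166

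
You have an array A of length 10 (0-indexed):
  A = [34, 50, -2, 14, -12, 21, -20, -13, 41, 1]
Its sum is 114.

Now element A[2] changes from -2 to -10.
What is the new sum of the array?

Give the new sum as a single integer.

Old value at index 2: -2
New value at index 2: -10
Delta = -10 - -2 = -8
New sum = old_sum + delta = 114 + (-8) = 106

Answer: 106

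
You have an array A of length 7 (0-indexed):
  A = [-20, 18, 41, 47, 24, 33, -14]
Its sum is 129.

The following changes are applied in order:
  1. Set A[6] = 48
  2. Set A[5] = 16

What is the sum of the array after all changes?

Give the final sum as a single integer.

Answer: 174

Derivation:
Initial sum: 129
Change 1: A[6] -14 -> 48, delta = 62, sum = 191
Change 2: A[5] 33 -> 16, delta = -17, sum = 174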